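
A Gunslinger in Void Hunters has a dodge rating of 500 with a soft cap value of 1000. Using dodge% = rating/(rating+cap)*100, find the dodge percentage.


dodge% = 500 / (500 + 1000) * 100
= 500 / 1500 * 100
= 0.333333 * 100
= 33.33%

33.33%


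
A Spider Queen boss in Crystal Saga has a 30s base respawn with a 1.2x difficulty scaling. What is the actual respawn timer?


Respawn time = base * multiplier
= 30 * 1.2
= 36.0 seconds

36.0 seconds


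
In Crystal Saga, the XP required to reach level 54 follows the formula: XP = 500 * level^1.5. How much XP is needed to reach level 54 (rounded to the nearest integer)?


XP = 500 * level^1.5
Substitute level = 54:
XP = 500 * 54^1.5
= 500 * 396.8173
= 198409

198409 XP


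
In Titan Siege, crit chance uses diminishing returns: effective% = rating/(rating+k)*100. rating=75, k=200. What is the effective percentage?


effective% = rating / (rating + k) * 100
= 75 / (75 + 200) * 100
= 75 / 275 * 100
= 0.272727 * 100
= 27.27%

27.27%


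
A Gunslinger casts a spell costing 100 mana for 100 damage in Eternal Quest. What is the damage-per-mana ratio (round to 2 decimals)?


Efficiency = damage / mana
= 100 / 100
= 1.00

1.00 dmg/mana


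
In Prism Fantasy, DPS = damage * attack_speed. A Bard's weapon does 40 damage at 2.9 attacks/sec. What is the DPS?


DPS = damage * attack_speed
= 40 * 2.9
= 116.0

116.0 DPS


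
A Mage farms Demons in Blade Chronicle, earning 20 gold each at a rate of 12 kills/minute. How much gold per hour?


Gold per minute = 20 * 12 = 240
Gold per hour = 240 * 60 = 14400

14400 gold/hour


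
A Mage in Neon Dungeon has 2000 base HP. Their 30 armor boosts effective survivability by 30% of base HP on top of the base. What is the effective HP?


EHP = 2000 * (1 + 30/100)
= 2000 * (1 + 0.3)
= 2000 * 1.3
= 2600.0

2600.0 EHP


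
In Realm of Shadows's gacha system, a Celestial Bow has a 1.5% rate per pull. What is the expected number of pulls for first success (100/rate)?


Expected pulls for a geometric distribution = 1/p = 100 / rate%
= 100 / 1.5
= 66.67

66.67 pulls


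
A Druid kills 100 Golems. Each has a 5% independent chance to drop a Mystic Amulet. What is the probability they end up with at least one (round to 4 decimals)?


P(at least one) = 1 - P(none) = 1 - (1-p)^n
p = 5/100 = 0.05
1 - p = 0.95
(1 - p)^100 = 0.95^100 = 0.005921
P(at least one) = 1 - 0.005921 = 0.9941

0.9941


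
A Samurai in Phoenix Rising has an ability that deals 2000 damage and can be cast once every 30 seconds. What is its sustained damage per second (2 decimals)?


DPS = damage / cooldown
= 2000 / 30
= 66.67

66.67 DPS


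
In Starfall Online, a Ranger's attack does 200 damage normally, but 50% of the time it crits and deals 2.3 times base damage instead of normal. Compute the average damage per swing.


E[dmg] = base * (1 + crit_chance * (crit_mult - 1))
cc as decimal = 50/100 = 0.5
cm - 1 = 2.3 - 1 = 1.3
Bonus factor = 0.5 * 1.3 = 0.65
Total multiplier = 1 + 0.65 = 1.65
Expected damage = 200 * 1.65 = 330.00

330.00 damage


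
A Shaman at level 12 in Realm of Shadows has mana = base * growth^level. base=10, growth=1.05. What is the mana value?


value = base * growth^level
= 10 * 1.05^12
= 10 * 1.795856
= 17.96

17.96 mana


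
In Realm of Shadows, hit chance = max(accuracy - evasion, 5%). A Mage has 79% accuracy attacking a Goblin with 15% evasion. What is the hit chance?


accuracy - evasion = 79 - 15 = 64
Apply floor: max(64, 5) = 64
Hit chance = 64%

64%


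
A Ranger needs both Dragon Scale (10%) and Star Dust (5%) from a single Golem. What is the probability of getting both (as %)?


For independent events, P(both) = P(A) * P(B)
= 10% * 5%
= 50 / 100 %
= 0.5%

0.5%


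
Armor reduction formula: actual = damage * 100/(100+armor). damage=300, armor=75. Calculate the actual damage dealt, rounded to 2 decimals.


actual = 300 * 100 / (100 + 75)
= 300 * 100 / 175
= 30000 / 175
= 171.43

171.43 damage


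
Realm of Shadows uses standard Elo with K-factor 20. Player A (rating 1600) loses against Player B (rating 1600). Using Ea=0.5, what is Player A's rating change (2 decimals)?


Elo update: delta = K * (S - Ea), where S = 0 (loses)
S - Ea = 0 - 0.5 = -0.5
Rating change = 20 * -0.5
= -10.00

-10.00 rating points


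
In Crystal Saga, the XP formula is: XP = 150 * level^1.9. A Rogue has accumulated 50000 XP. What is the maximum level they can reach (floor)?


XP = 150 * level^1.9, so level = (XP / 150)^(1/1.9)
= (50000 / 150)^(1/1.9)
= 333.3333^0.5263
= 21.2731
Floor: level = 21

level 21


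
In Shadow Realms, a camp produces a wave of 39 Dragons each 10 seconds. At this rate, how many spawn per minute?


Spawns per minute = count * (60 / interval)
= 39 * (60 / 10)
= 39 * 6.0
= 234.0

234.0 per minute


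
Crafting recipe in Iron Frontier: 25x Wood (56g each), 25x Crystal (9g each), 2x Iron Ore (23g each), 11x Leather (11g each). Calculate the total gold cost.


Cost breakdown:
  Wood: 25 * 56 = 1400
  Crystal: 25 * 9 = 225
  Iron Ore: 2 * 23 = 46
  Leather: 11 * 11 = 121
Total = 1400 + 225 + 46 + 121 = 1792

1792 gold


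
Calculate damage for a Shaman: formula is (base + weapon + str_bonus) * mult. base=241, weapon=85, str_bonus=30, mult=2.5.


Sum base + weapon + str = 241 + 85 + 30 = 356
Multiply by 2.5:
356 * 2.5 = 890.0

890.0 damage


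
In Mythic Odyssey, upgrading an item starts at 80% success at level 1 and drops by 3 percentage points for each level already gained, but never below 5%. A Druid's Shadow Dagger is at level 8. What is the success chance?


raw_rate = 80 - 3 * (8 - 1)
= 80 - 3 * 7
= 80 - 21
= 59
Apply floor: max(59, 5) = 59%

59%


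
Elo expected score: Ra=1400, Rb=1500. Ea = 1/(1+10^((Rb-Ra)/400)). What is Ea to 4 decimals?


Elo expected score: Ea = 1/(1 + 10^((Rb-Ra)/400))
Rb - Ra = 1500 - 1400 = 100
(Rb-Ra)/400 = 100/400 = 0.25
10^0.25 = 1.778279
Ea = 1/(1 + 1.778279) = 1/2.778279 = 0.3599

0.3599


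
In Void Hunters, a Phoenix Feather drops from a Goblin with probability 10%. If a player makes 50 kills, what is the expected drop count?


Expected drops = kills * (drop_rate / 100)
= 50 * (10 / 100)
= 50 * 0.1
= 5.0

5.0 drops


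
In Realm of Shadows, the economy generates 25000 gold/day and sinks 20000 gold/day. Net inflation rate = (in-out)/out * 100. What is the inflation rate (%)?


Net gold = 25000 - 20000 = 5000
Inflation rate = net / sunk * 100 = 5000 / 20000 * 100
= 0.25 * 100
= 25.00%

25.00%


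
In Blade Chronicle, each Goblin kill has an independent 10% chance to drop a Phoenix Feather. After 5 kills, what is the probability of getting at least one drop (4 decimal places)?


P(at least one) = 1 - P(none) = 1 - (1-p)^n
p = 10/100 = 0.1
1 - p = 0.9
(1 - p)^5 = 0.9^5 = 0.590490
P(at least one) = 1 - 0.590490 = 0.4095

0.4095


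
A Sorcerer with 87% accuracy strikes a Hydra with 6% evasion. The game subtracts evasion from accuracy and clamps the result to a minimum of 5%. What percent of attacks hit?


accuracy - evasion = 87 - 6 = 81
Apply floor: max(81, 5) = 81
Hit chance = 81%

81%


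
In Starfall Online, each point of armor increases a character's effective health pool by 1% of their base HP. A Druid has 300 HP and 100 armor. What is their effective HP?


EHP = 300 * (1 + 100/100)
= 300 * (1 + 1.0)
= 300 * 2.0
= 600.0

600.0 EHP


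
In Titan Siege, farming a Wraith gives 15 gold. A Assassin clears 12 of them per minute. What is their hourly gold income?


Gold per minute = 15 * 12 = 180
Gold per hour = 180 * 60 = 10800

10800 gold/hour


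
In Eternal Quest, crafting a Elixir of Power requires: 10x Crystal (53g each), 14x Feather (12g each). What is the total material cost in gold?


Cost breakdown:
  Crystal: 10 * 53 = 530
  Feather: 14 * 12 = 168
Total = 530 + 168 = 698

698 gold


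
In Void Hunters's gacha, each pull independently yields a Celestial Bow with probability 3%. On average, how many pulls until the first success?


Expected pulls for a geometric distribution = 1/p = 100 / rate%
= 100 / 3
= 33.33

33.33 pulls


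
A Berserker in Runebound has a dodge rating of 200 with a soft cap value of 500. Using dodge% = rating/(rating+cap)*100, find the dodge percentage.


dodge% = 200 / (200 + 500) * 100
= 200 / 700 * 100
= 0.285714 * 100
= 28.57%

28.57%


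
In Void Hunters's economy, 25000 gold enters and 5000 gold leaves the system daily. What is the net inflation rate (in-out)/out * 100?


Net gold = 25000 - 5000 = 20000
Inflation rate = net / sunk * 100 = 20000 / 5000 * 100
= 4.0 * 100
= 400.00%

400.00%


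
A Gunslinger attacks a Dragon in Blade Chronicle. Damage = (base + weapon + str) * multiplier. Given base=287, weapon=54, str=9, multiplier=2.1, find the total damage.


Sum base + weapon + str = 287 + 54 + 9 = 350
Multiply by 2.1:
350 * 2.1 = 735.0

735.0 damage


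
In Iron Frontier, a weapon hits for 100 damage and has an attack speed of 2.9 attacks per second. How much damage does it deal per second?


DPS = damage * attack_speed
= 100 * 2.9
= 290.0

290.0 DPS


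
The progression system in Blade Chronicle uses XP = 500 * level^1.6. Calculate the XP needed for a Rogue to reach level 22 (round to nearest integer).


XP = 500 * level^1.6
Substitute level = 22:
XP = 500 * 22^1.6
= 500 * 140.5647
= 70282

70282 XP


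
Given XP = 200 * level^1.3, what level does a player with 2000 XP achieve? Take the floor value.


XP = 200 * level^1.3, so level = (XP / 200)^(1/1.3)
= (2000 / 200)^(1/1.3)
= 10.0^0.7692
= 5.878
Floor: level = 5

level 5


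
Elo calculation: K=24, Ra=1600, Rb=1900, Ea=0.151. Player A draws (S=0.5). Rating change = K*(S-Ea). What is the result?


Elo update: delta = K * (S - Ea), where S = 0.5 (draws)
S - Ea = 0.5 - 0.151 = 0.349
Rating change = 24 * 0.349
= 8.38

8.38 rating points


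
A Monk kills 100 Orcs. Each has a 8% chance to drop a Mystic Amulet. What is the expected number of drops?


Expected drops = kills * (drop_rate / 100)
= 100 * (8 / 100)
= 100 * 0.08
= 8.0

8.0 drops


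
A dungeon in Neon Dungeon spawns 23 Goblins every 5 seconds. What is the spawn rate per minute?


Spawns per minute = count * (60 / interval)
= 23 * (60 / 5)
= 23 * 12.0
= 276.0

276.0 per minute


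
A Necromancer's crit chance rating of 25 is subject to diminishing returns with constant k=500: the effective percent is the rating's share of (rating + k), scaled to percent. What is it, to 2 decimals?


effective% = rating / (rating + k) * 100
= 25 / (25 + 500) * 100
= 25 / 525 * 100
= 0.047619 * 100
= 4.76%

4.76%


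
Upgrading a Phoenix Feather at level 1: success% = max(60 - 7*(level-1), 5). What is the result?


raw_rate = 60 - 7 * (1 - 1)
= 60 - 7 * 0
= 60 - 0
= 60
Apply floor: max(60, 5) = 60%

60%


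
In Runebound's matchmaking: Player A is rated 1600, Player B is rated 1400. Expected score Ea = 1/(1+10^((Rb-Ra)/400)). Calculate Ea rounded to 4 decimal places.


Elo expected score: Ea = 1/(1 + 10^((Rb-Ra)/400))
Rb - Ra = 1400 - 1600 = -200
(Rb-Ra)/400 = -200/400 = -0.5
10^-0.5 = 0.316228
Ea = 1/(1 + 0.316228) = 1/1.316228 = 0.7597

0.7597


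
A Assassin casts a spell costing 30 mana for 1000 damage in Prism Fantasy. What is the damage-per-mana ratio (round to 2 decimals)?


Efficiency = damage / mana
= 1000 / 30
= 33.33

33.33 dmg/mana


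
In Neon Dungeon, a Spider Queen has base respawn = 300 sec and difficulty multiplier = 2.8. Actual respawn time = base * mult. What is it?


Respawn time = base * multiplier
= 300 * 2.8
= 840.0 seconds

840.0 seconds


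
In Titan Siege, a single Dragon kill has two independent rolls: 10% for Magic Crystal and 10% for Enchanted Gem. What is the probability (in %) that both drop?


For independent events, P(both) = P(A) * P(B)
= 10% * 10%
= 100 / 100 %
= 1.0%

1.0%


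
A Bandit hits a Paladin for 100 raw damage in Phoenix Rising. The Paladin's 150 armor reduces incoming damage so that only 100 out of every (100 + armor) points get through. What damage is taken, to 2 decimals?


actual = 100 * 100 / (100 + 150)
= 100 * 100 / 250
= 10000 / 250
= 40.00

40.00 damage


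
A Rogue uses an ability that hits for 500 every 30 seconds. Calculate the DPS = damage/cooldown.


DPS = damage / cooldown
= 500 / 30
= 16.67

16.67 DPS


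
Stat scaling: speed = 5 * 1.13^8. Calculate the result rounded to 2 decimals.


value = base * growth^level
= 5 * 1.13^8
= 5 * 2.658444
= 13.29

13.29 speed


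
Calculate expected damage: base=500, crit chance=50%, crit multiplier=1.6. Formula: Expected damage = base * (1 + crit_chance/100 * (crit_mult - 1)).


E[dmg] = base * (1 + crit_chance * (crit_mult - 1))
cc as decimal = 50/100 = 0.5
cm - 1 = 1.6 - 1 = 0.6
Bonus factor = 0.5 * 0.6 = 0.3
Total multiplier = 1 + 0.3 = 1.3
Expected damage = 500 * 1.3 = 650.00

650.00 damage


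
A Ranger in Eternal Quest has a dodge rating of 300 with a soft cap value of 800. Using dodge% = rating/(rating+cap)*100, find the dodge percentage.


dodge% = 300 / (300 + 800) * 100
= 300 / 1100 * 100
= 0.272727 * 100
= 27.27%

27.27%


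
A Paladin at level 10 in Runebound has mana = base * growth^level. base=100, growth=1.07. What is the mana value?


value = base * growth^level
= 100 * 1.07^10
= 100 * 1.967151
= 196.72

196.72 mana


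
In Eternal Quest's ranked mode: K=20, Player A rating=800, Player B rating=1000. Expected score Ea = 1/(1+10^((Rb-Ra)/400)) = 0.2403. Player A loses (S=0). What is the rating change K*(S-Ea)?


Elo update: delta = K * (S - Ea), where S = 0 (loses)
S - Ea = 0 - 0.2403 = -0.2403
Rating change = 20 * -0.2403
= -4.81

-4.81 rating points


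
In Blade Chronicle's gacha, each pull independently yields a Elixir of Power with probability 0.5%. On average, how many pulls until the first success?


Expected pulls for a geometric distribution = 1/p = 100 / rate%
= 100 / 0.5
= 200.0

200.0 pulls


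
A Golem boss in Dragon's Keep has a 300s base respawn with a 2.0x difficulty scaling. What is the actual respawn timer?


Respawn time = base * multiplier
= 300 * 2.0
= 600.0 seconds

600.0 seconds


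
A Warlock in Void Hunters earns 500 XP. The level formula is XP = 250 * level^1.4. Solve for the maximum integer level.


XP = 250 * level^1.4, so level = (XP / 250)^(1/1.4)
= (500 / 250)^(1/1.4)
= 2.0^0.7143
= 1.6407
Floor: level = 1

level 1


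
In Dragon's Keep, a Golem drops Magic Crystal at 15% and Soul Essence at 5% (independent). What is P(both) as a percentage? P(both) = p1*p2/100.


For independent events, P(both) = P(A) * P(B)
= 15% * 5%
= 75 / 100 %
= 0.75%

0.75%


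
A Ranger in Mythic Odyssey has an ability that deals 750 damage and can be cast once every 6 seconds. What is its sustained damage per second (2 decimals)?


DPS = damage / cooldown
= 750 / 6
= 125.00

125.00 DPS


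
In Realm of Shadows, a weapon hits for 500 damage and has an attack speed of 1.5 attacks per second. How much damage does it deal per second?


DPS = damage * attack_speed
= 500 * 1.5
= 750.0

750.0 DPS


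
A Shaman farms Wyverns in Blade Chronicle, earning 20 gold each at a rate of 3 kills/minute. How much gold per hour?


Gold per minute = 20 * 3 = 60
Gold per hour = 60 * 60 = 3600

3600 gold/hour


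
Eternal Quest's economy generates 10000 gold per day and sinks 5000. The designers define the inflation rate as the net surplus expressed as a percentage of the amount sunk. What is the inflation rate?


Net gold = 10000 - 5000 = 5000
Inflation rate = net / sunk * 100 = 5000 / 5000 * 100
= 1.0 * 100
= 100.00%

100.00%


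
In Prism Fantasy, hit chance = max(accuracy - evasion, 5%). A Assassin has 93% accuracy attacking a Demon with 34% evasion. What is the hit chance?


accuracy - evasion = 93 - 34 = 59
Apply floor: max(59, 5) = 59
Hit chance = 59%

59%


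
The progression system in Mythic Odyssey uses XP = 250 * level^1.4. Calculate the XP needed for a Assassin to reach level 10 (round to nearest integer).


XP = 250 * level^1.4
Substitute level = 10:
XP = 250 * 10^1.4
= 250 * 25.1189
= 6280

6280 XP


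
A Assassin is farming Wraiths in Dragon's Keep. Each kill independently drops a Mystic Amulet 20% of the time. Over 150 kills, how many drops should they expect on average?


Expected drops = kills * (drop_rate / 100)
= 150 * (20 / 100)
= 150 * 0.2
= 30.0

30.0 drops


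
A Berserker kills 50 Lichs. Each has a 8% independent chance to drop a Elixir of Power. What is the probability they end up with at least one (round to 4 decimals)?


P(at least one) = 1 - P(none) = 1 - (1-p)^n
p = 8/100 = 0.08
1 - p = 0.92
(1 - p)^50 = 0.92^50 = 0.015466
P(at least one) = 1 - 0.015466 = 0.9845

0.9845


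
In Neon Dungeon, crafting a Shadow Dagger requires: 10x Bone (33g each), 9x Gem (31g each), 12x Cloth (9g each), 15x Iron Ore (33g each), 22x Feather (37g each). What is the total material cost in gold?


Cost breakdown:
  Bone: 10 * 33 = 330
  Gem: 9 * 31 = 279
  Cloth: 12 * 9 = 108
  Iron Ore: 15 * 33 = 495
  Feather: 22 * 37 = 814
Total = 330 + 279 + 108 + 495 + 814 = 2026

2026 gold


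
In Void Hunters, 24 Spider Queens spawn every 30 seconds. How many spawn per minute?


Spawns per minute = count * (60 / interval)
= 24 * (60 / 30)
= 24 * 2.0
= 48.0

48.0 per minute


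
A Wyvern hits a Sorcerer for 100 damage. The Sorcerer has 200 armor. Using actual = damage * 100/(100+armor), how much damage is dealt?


actual = 100 * 100 / (100 + 200)
= 100 * 100 / 300
= 10000 / 300
= 33.33

33.33 damage


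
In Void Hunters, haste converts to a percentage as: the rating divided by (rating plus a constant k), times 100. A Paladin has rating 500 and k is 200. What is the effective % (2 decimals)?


effective% = rating / (rating + k) * 100
= 500 / (500 + 200) * 100
= 500 / 700 * 100
= 0.714286 * 100
= 71.43%

71.43%


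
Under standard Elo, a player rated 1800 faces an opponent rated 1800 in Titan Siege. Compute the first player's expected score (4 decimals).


Elo expected score: Ea = 1/(1 + 10^((Rb-Ra)/400))
Rb - Ra = 1800 - 1800 = 0
(Rb-Ra)/400 = 0/400 = 0.0
10^0.0 = 1.0
Ea = 1/(1 + 1.0) = 1/2.0 = 0.5000

0.5000


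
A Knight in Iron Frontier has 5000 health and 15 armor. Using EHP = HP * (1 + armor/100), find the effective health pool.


EHP = 5000 * (1 + 15/100)
= 5000 * (1 + 0.15)
= 5000 * 1.15
= 5750.0

5750.0 EHP


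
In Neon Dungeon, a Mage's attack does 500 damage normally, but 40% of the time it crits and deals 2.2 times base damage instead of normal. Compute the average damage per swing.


E[dmg] = base * (1 + crit_chance * (crit_mult - 1))
cc as decimal = 40/100 = 0.4
cm - 1 = 2.2 - 1 = 1.2
Bonus factor = 0.4 * 1.2 = 0.48
Total multiplier = 1 + 0.48 = 1.48
Expected damage = 500 * 1.48 = 740.00

740.00 damage


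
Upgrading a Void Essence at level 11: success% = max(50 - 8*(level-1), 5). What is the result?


raw_rate = 50 - 8 * (11 - 1)
= 50 - 8 * 10
= 50 - 80
= -30
Apply floor: max(-30, 5) = 5%

5%


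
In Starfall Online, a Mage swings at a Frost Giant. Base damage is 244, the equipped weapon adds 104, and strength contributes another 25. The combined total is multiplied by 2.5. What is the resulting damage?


Sum base + weapon + str = 244 + 104 + 25 = 373
Multiply by 2.5:
373 * 2.5 = 932.5

932.5 damage


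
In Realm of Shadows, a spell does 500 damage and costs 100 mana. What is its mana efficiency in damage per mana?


Efficiency = damage / mana
= 500 / 100
= 5.00

5.00 dmg/mana


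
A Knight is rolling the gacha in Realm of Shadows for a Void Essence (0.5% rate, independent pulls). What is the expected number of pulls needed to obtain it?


Expected pulls for a geometric distribution = 1/p = 100 / rate%
= 100 / 0.5
= 200.0

200.0 pulls


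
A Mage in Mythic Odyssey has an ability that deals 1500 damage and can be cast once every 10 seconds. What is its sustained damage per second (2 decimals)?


DPS = damage / cooldown
= 1500 / 10
= 150.00

150.00 DPS


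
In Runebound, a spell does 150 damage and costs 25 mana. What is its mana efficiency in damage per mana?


Efficiency = damage / mana
= 150 / 25
= 6.00

6.00 dmg/mana


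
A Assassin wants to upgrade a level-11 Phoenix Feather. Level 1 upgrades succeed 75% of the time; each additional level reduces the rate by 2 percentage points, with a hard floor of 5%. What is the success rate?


raw_rate = 75 - 2 * (11 - 1)
= 75 - 2 * 10
= 75 - 20
= 55
Apply floor: max(55, 5) = 55%

55%


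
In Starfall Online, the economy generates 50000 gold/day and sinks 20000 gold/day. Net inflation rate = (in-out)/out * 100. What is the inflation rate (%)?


Net gold = 50000 - 20000 = 30000
Inflation rate = net / sunk * 100 = 30000 / 20000 * 100
= 1.5 * 100
= 150.00%

150.00%


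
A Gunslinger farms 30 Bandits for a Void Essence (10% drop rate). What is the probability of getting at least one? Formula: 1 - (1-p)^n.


P(at least one) = 1 - P(none) = 1 - (1-p)^n
p = 10/100 = 0.1
1 - p = 0.9
(1 - p)^30 = 0.9^30 = 0.042391
P(at least one) = 1 - 0.042391 = 0.9576

0.9576


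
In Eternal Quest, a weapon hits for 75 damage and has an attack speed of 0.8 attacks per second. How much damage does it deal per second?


DPS = damage * attack_speed
= 75 * 0.8
= 60.0

60.0 DPS


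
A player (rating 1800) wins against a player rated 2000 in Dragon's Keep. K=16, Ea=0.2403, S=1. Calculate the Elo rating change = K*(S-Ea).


Elo update: delta = K * (S - Ea), where S = 1 (wins)
S - Ea = 1 - 0.2403 = 0.7597
Rating change = 16 * 0.7597
= 12.16

12.16 rating points


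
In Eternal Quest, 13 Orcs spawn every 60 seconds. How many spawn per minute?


Spawns per minute = count * (60 / interval)
= 13 * (60 / 60)
= 13 * 1.0
= 13.0

13.0 per minute


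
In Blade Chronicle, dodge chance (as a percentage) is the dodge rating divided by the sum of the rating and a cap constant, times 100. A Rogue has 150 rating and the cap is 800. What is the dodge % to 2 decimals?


dodge% = 150 / (150 + 800) * 100
= 150 / 950 * 100
= 0.157895 * 100
= 15.79%

15.79%


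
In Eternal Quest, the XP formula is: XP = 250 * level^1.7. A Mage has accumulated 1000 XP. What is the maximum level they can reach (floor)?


XP = 250 * level^1.7, so level = (XP / 250)^(1/1.7)
= (1000 / 250)^(1/1.7)
= 4.0^0.5882
= 2.2602
Floor: level = 2

level 2


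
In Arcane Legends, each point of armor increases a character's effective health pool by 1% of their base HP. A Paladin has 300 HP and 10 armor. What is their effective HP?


EHP = 300 * (1 + 10/100)
= 300 * (1 + 0.1)
= 300 * 1.1
= 330.0

330.0 EHP


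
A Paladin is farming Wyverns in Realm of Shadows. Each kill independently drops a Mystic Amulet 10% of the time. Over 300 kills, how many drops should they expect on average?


Expected drops = kills * (drop_rate / 100)
= 300 * (10 / 100)
= 300 * 0.1
= 30.0

30.0 drops


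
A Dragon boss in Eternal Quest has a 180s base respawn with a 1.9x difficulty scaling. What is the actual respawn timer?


Respawn time = base * multiplier
= 180 * 1.9
= 342.0 seconds

342.0 seconds


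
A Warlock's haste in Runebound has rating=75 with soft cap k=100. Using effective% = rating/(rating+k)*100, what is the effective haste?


effective% = rating / (rating + k) * 100
= 75 / (75 + 100) * 100
= 75 / 175 * 100
= 0.428571 * 100
= 42.86%

42.86%


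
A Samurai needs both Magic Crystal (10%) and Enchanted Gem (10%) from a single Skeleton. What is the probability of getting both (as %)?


For independent events, P(both) = P(A) * P(B)
= 10% * 10%
= 100 / 100 %
= 1.0%

1.0%


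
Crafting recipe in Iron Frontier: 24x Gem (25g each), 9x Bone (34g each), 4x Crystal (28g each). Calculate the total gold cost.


Cost breakdown:
  Gem: 24 * 25 = 600
  Bone: 9 * 34 = 306
  Crystal: 4 * 28 = 112
Total = 600 + 306 + 112 = 1018

1018 gold


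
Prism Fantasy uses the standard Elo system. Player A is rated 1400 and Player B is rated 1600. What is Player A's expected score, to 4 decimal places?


Elo expected score: Ea = 1/(1 + 10^((Rb-Ra)/400))
Rb - Ra = 1600 - 1400 = 200
(Rb-Ra)/400 = 200/400 = 0.5
10^0.5 = 3.162278
Ea = 1/(1 + 3.162278) = 1/4.162278 = 0.2403

0.2403


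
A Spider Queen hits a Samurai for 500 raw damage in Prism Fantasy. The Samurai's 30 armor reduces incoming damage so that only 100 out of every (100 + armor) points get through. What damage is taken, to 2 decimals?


actual = 500 * 100 / (100 + 30)
= 500 * 100 / 130
= 50000 / 130
= 384.62

384.62 damage


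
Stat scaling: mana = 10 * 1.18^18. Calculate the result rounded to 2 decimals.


value = base * growth^level
= 10 * 1.18^18
= 10 * 19.673251
= 196.73

196.73 mana


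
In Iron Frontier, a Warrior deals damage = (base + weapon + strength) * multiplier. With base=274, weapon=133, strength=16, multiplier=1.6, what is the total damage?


Sum base + weapon + str = 274 + 133 + 16 = 423
Multiply by 1.6:
423 * 1.6 = 676.8

676.8 damage


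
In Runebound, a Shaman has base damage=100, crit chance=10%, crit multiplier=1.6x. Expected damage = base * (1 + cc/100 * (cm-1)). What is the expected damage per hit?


E[dmg] = base * (1 + crit_chance * (crit_mult - 1))
cc as decimal = 10/100 = 0.1
cm - 1 = 1.6 - 1 = 0.6
Bonus factor = 0.1 * 0.6 = 0.06
Total multiplier = 1 + 0.06 = 1.06
Expected damage = 100 * 1.06 = 106.00

106.00 damage


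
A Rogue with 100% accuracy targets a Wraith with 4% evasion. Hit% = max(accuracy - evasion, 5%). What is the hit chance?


accuracy - evasion = 100 - 4 = 96
Apply floor: max(96, 5) = 96
Hit chance = 96%

96%


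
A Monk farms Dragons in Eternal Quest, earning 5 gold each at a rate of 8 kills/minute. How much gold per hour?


Gold per minute = 5 * 8 = 40
Gold per hour = 40 * 60 = 2400

2400 gold/hour


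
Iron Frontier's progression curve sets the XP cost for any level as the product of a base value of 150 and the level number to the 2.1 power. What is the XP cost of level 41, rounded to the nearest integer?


XP = 150 * level^2.1
Substitute level = 41:
XP = 150 * 41^2.1
= 150 * 2436.9471
= 365542

365542 XP


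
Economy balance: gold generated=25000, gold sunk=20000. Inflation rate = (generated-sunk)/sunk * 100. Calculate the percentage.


Net gold = 25000 - 20000 = 5000
Inflation rate = net / sunk * 100 = 5000 / 20000 * 100
= 0.25 * 100
= 25.00%

25.00%


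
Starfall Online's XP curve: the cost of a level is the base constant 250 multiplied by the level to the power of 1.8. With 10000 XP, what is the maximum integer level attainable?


XP = 250 * level^1.8, so level = (XP / 250)^(1/1.8)
= (10000 / 250)^(1/1.8)
= 40.0^0.5556
= 7.7631
Floor: level = 7

level 7


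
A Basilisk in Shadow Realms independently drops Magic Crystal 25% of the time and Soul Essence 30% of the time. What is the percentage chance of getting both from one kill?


For independent events, P(both) = P(A) * P(B)
= 25% * 30%
= 750 / 100 %
= 7.5%

7.5%


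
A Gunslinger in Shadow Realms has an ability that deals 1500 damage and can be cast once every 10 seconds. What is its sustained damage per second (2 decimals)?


DPS = damage / cooldown
= 1500 / 10
= 150.00

150.00 DPS


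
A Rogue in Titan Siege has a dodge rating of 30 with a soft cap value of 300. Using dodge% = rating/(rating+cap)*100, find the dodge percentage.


dodge% = 30 / (30 + 300) * 100
= 30 / 330 * 100
= 0.090909 * 100
= 9.09%

9.09%


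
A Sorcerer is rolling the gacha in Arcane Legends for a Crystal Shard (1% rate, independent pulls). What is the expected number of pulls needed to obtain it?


Expected pulls for a geometric distribution = 1/p = 100 / rate%
= 100 / 1
= 100.0

100.0 pulls


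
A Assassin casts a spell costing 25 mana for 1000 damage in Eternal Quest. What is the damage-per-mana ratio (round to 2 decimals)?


Efficiency = damage / mana
= 1000 / 25
= 40.00

40.00 dmg/mana


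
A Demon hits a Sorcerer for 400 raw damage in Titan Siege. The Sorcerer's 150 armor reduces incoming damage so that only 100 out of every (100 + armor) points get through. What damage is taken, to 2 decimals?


actual = 400 * 100 / (100 + 150)
= 400 * 100 / 250
= 40000 / 250
= 160.00

160.00 damage


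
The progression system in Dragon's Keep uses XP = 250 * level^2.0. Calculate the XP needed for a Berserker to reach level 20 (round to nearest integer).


XP = 250 * level^2.0
Substitute level = 20:
XP = 250 * 20^2.0
= 250 * 400.0
= 100000

100000 XP


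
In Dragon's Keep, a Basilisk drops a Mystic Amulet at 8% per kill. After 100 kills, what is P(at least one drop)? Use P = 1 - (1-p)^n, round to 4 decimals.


P(at least one) = 1 - P(none) = 1 - (1-p)^n
p = 8/100 = 0.08
1 - p = 0.92
(1 - p)^100 = 0.92^100 = 0.000239
P(at least one) = 1 - 0.000239 = 0.9998

0.9998


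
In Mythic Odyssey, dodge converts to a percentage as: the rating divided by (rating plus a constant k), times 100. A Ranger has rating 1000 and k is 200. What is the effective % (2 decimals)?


effective% = rating / (rating + k) * 100
= 1000 / (1000 + 200) * 100
= 1000 / 1200 * 100
= 0.833333 * 100
= 83.33%

83.33%


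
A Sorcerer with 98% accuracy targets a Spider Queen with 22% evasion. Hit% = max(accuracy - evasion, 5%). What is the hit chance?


accuracy - evasion = 98 - 22 = 76
Apply floor: max(76, 5) = 76
Hit chance = 76%

76%


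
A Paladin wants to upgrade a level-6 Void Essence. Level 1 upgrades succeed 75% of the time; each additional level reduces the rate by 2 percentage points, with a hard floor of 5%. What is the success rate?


raw_rate = 75 - 2 * (6 - 1)
= 75 - 2 * 5
= 75 - 10
= 65
Apply floor: max(65, 5) = 65%

65%


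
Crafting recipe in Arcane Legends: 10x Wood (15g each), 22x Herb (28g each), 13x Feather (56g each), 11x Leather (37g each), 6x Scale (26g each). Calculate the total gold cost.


Cost breakdown:
  Wood: 10 * 15 = 150
  Herb: 22 * 28 = 616
  Feather: 13 * 56 = 728
  Leather: 11 * 37 = 407
  Scale: 6 * 26 = 156
Total = 150 + 616 + 728 + 407 + 156 = 2057

2057 gold


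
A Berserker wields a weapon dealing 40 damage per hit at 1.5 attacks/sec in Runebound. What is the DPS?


DPS = damage * attack_speed
= 40 * 1.5
= 60.0

60.0 DPS


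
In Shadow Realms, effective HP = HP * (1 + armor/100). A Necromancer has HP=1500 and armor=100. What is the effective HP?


EHP = 1500 * (1 + 100/100)
= 1500 * (1 + 1.0)
= 1500 * 2.0
= 3000.0

3000.0 EHP


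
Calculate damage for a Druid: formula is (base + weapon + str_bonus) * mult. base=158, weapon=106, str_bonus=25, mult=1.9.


Sum base + weapon + str = 158 + 106 + 25 = 289
Multiply by 1.9:
289 * 1.9 = 549.1

549.1 damage


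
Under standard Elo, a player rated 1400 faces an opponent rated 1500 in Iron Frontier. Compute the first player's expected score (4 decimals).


Elo expected score: Ea = 1/(1 + 10^((Rb-Ra)/400))
Rb - Ra = 1500 - 1400 = 100
(Rb-Ra)/400 = 100/400 = 0.25
10^0.25 = 1.778279
Ea = 1/(1 + 1.778279) = 1/2.778279 = 0.3599

0.3599


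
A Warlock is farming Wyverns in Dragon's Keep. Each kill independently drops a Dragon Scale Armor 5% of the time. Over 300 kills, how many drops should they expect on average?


Expected drops = kills * (drop_rate / 100)
= 300 * (5 / 100)
= 300 * 0.05
= 15.0

15.0 drops


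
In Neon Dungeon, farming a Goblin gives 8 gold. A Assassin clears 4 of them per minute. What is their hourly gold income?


Gold per minute = 8 * 4 = 32
Gold per hour = 32 * 60 = 1920

1920 gold/hour


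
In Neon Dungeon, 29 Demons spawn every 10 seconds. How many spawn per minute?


Spawns per minute = count * (60 / interval)
= 29 * (60 / 10)
= 29 * 6.0
= 174.0

174.0 per minute


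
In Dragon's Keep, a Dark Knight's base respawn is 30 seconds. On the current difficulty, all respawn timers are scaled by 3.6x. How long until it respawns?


Respawn time = base * multiplier
= 30 * 3.6
= 108.0 seconds

108.0 seconds


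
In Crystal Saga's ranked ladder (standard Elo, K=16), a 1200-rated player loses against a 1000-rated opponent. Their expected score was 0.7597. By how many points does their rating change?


Elo update: delta = K * (S - Ea), where S = 0 (loses)
S - Ea = 0 - 0.7597 = -0.7597
Rating change = 16 * -0.7597
= -12.16

-12.16 rating points


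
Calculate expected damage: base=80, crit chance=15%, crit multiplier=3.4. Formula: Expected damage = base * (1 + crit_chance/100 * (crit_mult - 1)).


E[dmg] = base * (1 + crit_chance * (crit_mult - 1))
cc as decimal = 15/100 = 0.15
cm - 1 = 3.4 - 1 = 2.4
Bonus factor = 0.15 * 2.4 = 0.36
Total multiplier = 1 + 0.36 = 1.36
Expected damage = 80 * 1.36 = 108.80

108.80 damage


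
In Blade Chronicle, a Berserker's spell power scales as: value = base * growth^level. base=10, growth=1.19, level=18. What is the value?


value = base * growth^level
= 10 * 1.19^18
= 10 * 22.900518
= 229.01

229.01 spell power


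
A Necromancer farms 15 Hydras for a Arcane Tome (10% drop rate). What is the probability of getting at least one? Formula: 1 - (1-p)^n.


P(at least one) = 1 - P(none) = 1 - (1-p)^n
p = 10/100 = 0.1
1 - p = 0.9
(1 - p)^15 = 0.9^15 = 0.205891
P(at least one) = 1 - 0.205891 = 0.7941

0.7941


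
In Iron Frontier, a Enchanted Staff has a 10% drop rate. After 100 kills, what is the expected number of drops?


Expected drops = kills * (drop_rate / 100)
= 100 * (10 / 100)
= 100 * 0.1
= 10.0

10.0 drops


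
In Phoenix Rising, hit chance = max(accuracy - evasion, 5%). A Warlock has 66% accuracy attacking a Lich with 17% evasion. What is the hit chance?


accuracy - evasion = 66 - 17 = 49
Apply floor: max(49, 5) = 49
Hit chance = 49%

49%


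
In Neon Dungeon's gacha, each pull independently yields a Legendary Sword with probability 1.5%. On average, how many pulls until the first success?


Expected pulls for a geometric distribution = 1/p = 100 / rate%
= 100 / 1.5
= 66.67

66.67 pulls


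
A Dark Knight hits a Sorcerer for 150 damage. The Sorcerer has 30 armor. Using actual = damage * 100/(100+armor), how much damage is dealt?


actual = 150 * 100 / (100 + 30)
= 150 * 100 / 130
= 15000 / 130
= 115.38

115.38 damage


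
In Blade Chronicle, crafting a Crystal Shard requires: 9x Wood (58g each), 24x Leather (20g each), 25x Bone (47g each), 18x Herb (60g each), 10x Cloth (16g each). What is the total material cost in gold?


Cost breakdown:
  Wood: 9 * 58 = 522
  Leather: 24 * 20 = 480
  Bone: 25 * 47 = 1175
  Herb: 18 * 60 = 1080
  Cloth: 10 * 16 = 160
Total = 522 + 480 + 1175 + 1080 + 160 = 3417

3417 gold


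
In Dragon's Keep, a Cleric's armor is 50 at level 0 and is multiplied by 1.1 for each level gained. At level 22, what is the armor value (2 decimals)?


value = base * growth^level
= 50 * 1.1^22
= 50 * 8.140275
= 407.01

407.01 armor


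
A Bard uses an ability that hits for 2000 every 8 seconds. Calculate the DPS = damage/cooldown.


DPS = damage / cooldown
= 2000 / 8
= 250.00

250.00 DPS


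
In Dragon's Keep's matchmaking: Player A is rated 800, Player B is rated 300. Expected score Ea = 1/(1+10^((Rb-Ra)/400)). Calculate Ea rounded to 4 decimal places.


Elo expected score: Ea = 1/(1 + 10^((Rb-Ra)/400))
Rb - Ra = 300 - 800 = -500
(Rb-Ra)/400 = -500/400 = -1.25
10^-1.25 = 0.056234
Ea = 1/(1 + 0.056234) = 1/1.056234 = 0.9468

0.9468


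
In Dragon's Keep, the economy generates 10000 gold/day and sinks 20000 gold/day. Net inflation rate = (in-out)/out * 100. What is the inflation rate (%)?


Net gold = 10000 - 20000 = -10000
Inflation rate = net / sunk * 100 = -10000 / 20000 * 100
= -0.5 * 100
= -50.00%

-50.00%


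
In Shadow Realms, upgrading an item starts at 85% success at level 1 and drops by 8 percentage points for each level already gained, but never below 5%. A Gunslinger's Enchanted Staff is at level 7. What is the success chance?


raw_rate = 85 - 8 * (7 - 1)
= 85 - 8 * 6
= 85 - 48
= 37
Apply floor: max(37, 5) = 37%

37%


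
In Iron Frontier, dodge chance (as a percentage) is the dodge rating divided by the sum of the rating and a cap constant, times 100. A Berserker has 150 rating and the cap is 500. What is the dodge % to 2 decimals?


dodge% = 150 / (150 + 500) * 100
= 150 / 650 * 100
= 0.230769 * 100
= 23.08%

23.08%


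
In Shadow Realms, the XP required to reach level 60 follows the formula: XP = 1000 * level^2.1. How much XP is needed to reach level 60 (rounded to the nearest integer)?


XP = 1000 * level^2.1
Substitute level = 60:
XP = 1000 * 60^2.1
= 1000 * 5421.4771
= 5421477

5421477 XP


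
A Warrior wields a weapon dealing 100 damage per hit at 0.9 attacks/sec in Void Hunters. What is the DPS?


DPS = damage * attack_speed
= 100 * 0.9
= 90.0

90.0 DPS


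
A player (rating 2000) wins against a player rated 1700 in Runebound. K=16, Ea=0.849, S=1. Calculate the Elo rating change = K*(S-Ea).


Elo update: delta = K * (S - Ea), where S = 1 (wins)
S - Ea = 1 - 0.849 = 0.151
Rating change = 16 * 0.151
= 2.42

2.42 rating points


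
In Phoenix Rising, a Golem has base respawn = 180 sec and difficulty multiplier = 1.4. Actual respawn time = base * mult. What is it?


Respawn time = base * multiplier
= 180 * 1.4
= 252.0 seconds

252.0 seconds


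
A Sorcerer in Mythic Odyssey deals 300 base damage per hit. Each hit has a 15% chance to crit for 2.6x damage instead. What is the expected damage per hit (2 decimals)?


E[dmg] = base * (1 + crit_chance * (crit_mult - 1))
cc as decimal = 15/100 = 0.15
cm - 1 = 2.6 - 1 = 1.6
Bonus factor = 0.15 * 1.6 = 0.24
Total multiplier = 1 + 0.24 = 1.24
Expected damage = 300 * 1.24 = 372.00

372.00 damage


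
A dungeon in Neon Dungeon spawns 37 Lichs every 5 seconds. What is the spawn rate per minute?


Spawns per minute = count * (60 / interval)
= 37 * (60 / 5)
= 37 * 12.0
= 444.0

444.0 per minute


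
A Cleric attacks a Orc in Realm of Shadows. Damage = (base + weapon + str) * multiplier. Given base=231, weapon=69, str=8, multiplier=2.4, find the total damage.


Sum base + weapon + str = 231 + 69 + 8 = 308
Multiply by 2.4:
308 * 2.4 = 739.2

739.2 damage


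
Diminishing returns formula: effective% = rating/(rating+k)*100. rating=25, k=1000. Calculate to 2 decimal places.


effective% = rating / (rating + k) * 100
= 25 / (25 + 1000) * 100
= 25 / 1025 * 100
= 0.02439 * 100
= 2.44%

2.44%


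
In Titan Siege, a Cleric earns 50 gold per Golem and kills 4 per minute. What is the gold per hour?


Gold per minute = 50 * 4 = 200
Gold per hour = 200 * 60 = 12000

12000 gold/hour


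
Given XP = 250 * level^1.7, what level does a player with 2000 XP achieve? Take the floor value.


XP = 250 * level^1.7, so level = (XP / 250)^(1/1.7)
= (2000 / 250)^(1/1.7)
= 8.0^0.5882
= 3.398
Floor: level = 3

level 3


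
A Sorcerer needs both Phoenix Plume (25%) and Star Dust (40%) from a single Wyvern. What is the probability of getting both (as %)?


For independent events, P(both) = P(A) * P(B)
= 25% * 40%
= 1000 / 100 %
= 10.0%

10.0%


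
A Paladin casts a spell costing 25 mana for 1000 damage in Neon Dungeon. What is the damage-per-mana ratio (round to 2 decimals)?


Efficiency = damage / mana
= 1000 / 25
= 40.00

40.00 dmg/mana


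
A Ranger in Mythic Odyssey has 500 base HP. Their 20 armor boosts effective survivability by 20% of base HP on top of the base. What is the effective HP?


EHP = 500 * (1 + 20/100)
= 500 * (1 + 0.2)
= 500 * 1.2
= 600.0

600.0 EHP


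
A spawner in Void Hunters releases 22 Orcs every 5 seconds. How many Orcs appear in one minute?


Spawns per minute = count * (60 / interval)
= 22 * (60 / 5)
= 22 * 12.0
= 264.0

264.0 per minute


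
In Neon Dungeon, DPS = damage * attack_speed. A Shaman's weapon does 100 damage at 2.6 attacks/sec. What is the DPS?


DPS = damage * attack_speed
= 100 * 2.6
= 260.0

260.0 DPS
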